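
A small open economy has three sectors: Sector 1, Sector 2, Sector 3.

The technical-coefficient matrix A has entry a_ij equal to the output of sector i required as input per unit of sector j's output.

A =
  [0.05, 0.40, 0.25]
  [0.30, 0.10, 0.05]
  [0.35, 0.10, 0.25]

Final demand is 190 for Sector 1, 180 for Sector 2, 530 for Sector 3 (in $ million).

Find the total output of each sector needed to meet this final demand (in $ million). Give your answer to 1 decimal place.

x_1 = 696.4, x_2 = 493.1, x_3 = 1097.4

I − A =
  [   0.95    -0.40    -0.25]
  [  -0.30     0.90    -0.05]
  [  -0.35    -0.10     0.75]
Cofactors of I−A, C_ij = (−1)^(i+j)·(minor ij) (rows/columns in the sector order above):
  C_11 = (0.90)(0.75) − (-0.05)(-0.10) = 0.6700
  C_12 = −[(-0.30)(0.75) − (-0.05)(-0.35)] = 0.2425
  C_13 = (-0.30)(-0.10) − (0.90)(-0.35) = 0.3450
  C_21 = −[(-0.40)(0.75) − (-0.25)(-0.10)] = 0.3250
  C_22 = (0.95)(0.75) − (-0.25)(-0.35) = 0.6250
  C_23 = −[(0.95)(-0.10) − (-0.40)(-0.35)] = 0.2350
  C_31 = (-0.40)(-0.05) − (-0.25)(0.90) = 0.2450
  C_32 = −[(0.95)(-0.05) − (-0.25)(-0.30)] = 0.1225
  C_33 = (0.95)(0.90) − (-0.40)(-0.30) = 0.7350
det(I−A) = Σ_j (I−A)_1j·C_1j = (0.95)(0.6700) + (-0.40)(0.2425) + (-0.25)(0.3450) = 0.45325
adj(I−A) = Cᵀ =
  [ 0.6700   0.3250   0.2450]
  [ 0.2425   0.6250   0.1225]
  [ 0.3450   0.2350   0.7350]
(I − A)⁻¹ = adj(I−A) / det(I−A) ≈
  [   1.4782     0.7170     0.5405]
  [   0.5350     1.3789     0.2703]
  [   0.7612     0.5185     1.6216]
x = (I − A)⁻¹ d = adj(I−A)·d / det(I−A), with det(I−A) = 0.45325:
  x_1 = (0.6700·190 + 0.3250·180 + 0.2450·530) / 0.45325 = 315.65 / 0.45325 ≈ 696.4
  x_2 = (0.2425·190 + 0.6250·180 + 0.1225·530) / 0.45325 = 223.50 / 0.45325 ≈ 493.1
  x_3 = (0.3450·190 + 0.2350·180 + 0.7350·530) / 0.45325 = 497.40 / 0.45325 ≈ 1097.4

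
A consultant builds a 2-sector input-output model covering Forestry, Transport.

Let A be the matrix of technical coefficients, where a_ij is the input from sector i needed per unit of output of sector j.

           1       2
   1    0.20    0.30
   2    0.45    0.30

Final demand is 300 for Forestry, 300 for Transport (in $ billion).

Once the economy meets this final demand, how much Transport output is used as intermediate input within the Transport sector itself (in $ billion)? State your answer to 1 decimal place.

z_22 = 264.7

I − A =
  [   0.80    -0.30]
  [  -0.45     0.70]
det(I−A) = (0.80)(0.70) − (-0.30)(-0.45) = 0.4250
adj(I−A) = [[0.70, 0.30], [0.45, 0.80]]
(I − A)⁻¹ = adj(I−A) / det(I−A) ≈
  [   1.6471     0.7059]
  [   1.0588     1.8824]
First solve x = (I − A)⁻¹ d = adj(I−A)·d / det(I−A); in particular x_2 = (0.45·300 + 0.80·300) / 0.4250 = 375.00 / 0.4250 ≈ 882.353.
Intermediate flow from 2 to 2: z_22 = a_22 · x_2 = 0.30 × 375.00 / 0.4250 = 112.50 / 0.4250 ≈ 264.7.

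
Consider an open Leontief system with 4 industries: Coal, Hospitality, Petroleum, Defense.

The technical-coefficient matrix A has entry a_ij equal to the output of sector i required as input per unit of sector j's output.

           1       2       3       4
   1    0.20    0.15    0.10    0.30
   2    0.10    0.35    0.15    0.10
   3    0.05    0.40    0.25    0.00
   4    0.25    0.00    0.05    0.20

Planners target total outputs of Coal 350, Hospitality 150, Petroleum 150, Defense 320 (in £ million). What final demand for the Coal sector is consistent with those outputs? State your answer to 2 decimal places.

I − A =
  [   0.80    -0.15    -0.10    -0.30]
  [  -0.10     0.65    -0.15    -0.10]
  [  -0.05    -0.40     0.75     0.00]
  [  -0.25     0.00    -0.05     0.80]
d = (I − A) x:
  d_1 = (+0.80)·350 + (-0.15)·150 + (-0.10)·150 + (-0.30)·320 = 146.50
  d_2 = (-0.10)·350 + (+0.65)·150 + (-0.15)·150 + (-0.10)·320 = 8.00
  d_3 = (-0.05)·350 + (-0.40)·150 + (+0.75)·150 + (+0.00)·320 = 35.00
  d_4 = (-0.25)·350 + (+0.00)·150 + (-0.05)·150 + (+0.80)·320 = 161.00

d_1 = 146.50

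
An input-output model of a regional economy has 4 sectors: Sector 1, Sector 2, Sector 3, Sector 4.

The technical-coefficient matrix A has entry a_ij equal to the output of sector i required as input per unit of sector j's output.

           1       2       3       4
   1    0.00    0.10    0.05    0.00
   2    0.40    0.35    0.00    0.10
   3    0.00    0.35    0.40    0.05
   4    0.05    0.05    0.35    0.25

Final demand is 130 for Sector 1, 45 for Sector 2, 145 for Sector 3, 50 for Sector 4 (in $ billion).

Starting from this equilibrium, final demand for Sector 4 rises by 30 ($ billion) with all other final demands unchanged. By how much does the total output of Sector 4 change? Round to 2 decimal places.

Δx_4 = 44.36

I − A =
  [   1.00    -0.10    -0.05     0.00]
  [  -0.40     0.65     0.00    -0.10]
  [   0.00    -0.35     0.60    -0.05]
  [  -0.05    -0.05    -0.35     0.75]
Compute the cofactors C_ij = (−1)^(i+j)·(3×3 minor ij) of I−A; the adjugate is their transpose:
adj(I−A) = Cᵀ =
  [ 0.265875   0.056500   0.027625   0.009375]
  [ 0.176000   0.432375   0.050250   0.061000]
  [ 0.109375   0.265250   0.452000   0.065500]
  [ 0.080500   0.156375   0.216125   0.359000]
det(I−A) = Σ_j (I−A)_1j·C_1j = (1.00)(0.265875) + (-0.10)(0.176000) + (-0.05)(0.109375) + (0.00)(0.080500) = 0.24280625
(I − A)⁻¹ = adj(I−A) / det(I−A) ≈
  [   1.0950     0.2327     0.1138     0.0386]
  [   0.7249     1.7807     0.2070     0.2512]
  [   0.4505     1.0924     1.8616     0.2698]
  [   0.3315     0.6440     0.8901     1.4785]
Δx = (I − A)⁻¹ Δd with Δd having +30 in the Sector 4 component and 0 elsewhere.
So Δx_4 = L_44 · (+30), where L_44 = adj(I−A)_44 / det(I−A) = 0.359000 / 0.24280625.
Δx_4 = 0.359000 × (+30) / 0.24280625 = 10.77 / 0.24280625 ≈ 44.36.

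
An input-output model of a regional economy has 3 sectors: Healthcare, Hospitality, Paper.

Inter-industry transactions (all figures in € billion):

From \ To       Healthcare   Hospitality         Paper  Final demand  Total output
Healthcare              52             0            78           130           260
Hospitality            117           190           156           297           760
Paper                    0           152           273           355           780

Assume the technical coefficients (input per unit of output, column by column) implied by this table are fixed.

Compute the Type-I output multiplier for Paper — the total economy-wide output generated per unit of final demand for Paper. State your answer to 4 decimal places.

m_3 = 2.5215

Technical coefficients a_ij = z_ij / X_j:
  a_11 = 52/260 = 0.20, a_21 = 117/260 = 0.45, a_31 = 0/260 = 0.00
  a_12 = 0/760 = 0.00, a_22 = 190/760 = 0.25, a_32 = 152/760 = 0.20
  a_13 = 78/780 = 0.10, a_23 = 156/780 = 0.20, a_33 = 273/780 = 0.35
I − A =
  [   0.80     0.00    -0.10]
  [  -0.45     0.75    -0.20]
  [   0.00    -0.20     0.65]
Cofactors of I−A, C_ij = (−1)^(i+j)·(minor ij) (rows/columns in the sector order above):
  C_11 = (0.75)(0.65) − (-0.20)(-0.20) = 0.4475
  C_12 = −[(-0.45)(0.65) − (-0.20)(0.00)] = 0.2925
  C_13 = (-0.45)(-0.20) − (0.75)(0.00) = 0.0900
  C_21 = −[(0.00)(0.65) − (-0.10)(-0.20)] = 0.0200
  C_22 = (0.80)(0.65) − (-0.10)(0.00) = 0.5200
  C_23 = −[(0.80)(-0.20) − (0.00)(0.00)] = 0.1600
  C_31 = (0.00)(-0.20) − (-0.10)(0.75) = 0.0750
  C_32 = −[(0.80)(-0.20) − (-0.10)(-0.45)] = 0.2050
  C_33 = (0.80)(0.75) − (0.00)(-0.45) = 0.6000
det(I−A) = Σ_j (I−A)_1j·C_1j = (0.80)(0.4475) + (0.00)(0.2925) + (-0.10)(0.0900) = 0.3490
adj(I−A) = Cᵀ =
  [ 0.4475   0.0200   0.0750]
  [ 0.2925   0.5200   0.2050]
  [ 0.0900   0.1600   0.6000]
(I − A)⁻¹ = adj(I−A) / det(I−A) ≈
  [   1.28223     0.05731     0.21490]
  [   0.83811     1.48997     0.58739]
  [   0.25788     0.45845     1.71920]
The output multiplier for sector j is the column-j sum of the Leontief inverse (I − A)⁻¹ = adj(I−A) / det(I−A).
Column 3 of adj(I−A): (0.0750, 0.2050, 0.6000); det(I−A) = 0.3490.
m_3 = (0.0750 + 0.2050 + 0.6000) / 0.3490 = 0.88 / 0.3490 ≈ 2.5215.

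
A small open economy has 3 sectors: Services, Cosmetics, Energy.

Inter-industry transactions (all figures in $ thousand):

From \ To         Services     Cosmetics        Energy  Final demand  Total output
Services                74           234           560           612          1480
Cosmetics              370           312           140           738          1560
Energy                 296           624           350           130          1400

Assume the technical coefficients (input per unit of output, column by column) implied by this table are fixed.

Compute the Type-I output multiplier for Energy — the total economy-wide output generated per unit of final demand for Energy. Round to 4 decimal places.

Technical coefficients a_ij = z_ij / X_j:
  a_11 = 74/1480 = 0.05, a_21 = 370/1480 = 0.25, a_31 = 296/1480 = 0.20
  a_12 = 234/1560 = 0.15, a_22 = 312/1560 = 0.20, a_32 = 624/1560 = 0.40
  a_13 = 560/1400 = 0.40, a_23 = 140/1400 = 0.10, a_33 = 350/1400 = 0.25
I − A =
  [   0.95    -0.15    -0.40]
  [  -0.25     0.80    -0.10]
  [  -0.20    -0.40     0.75]
Cofactors of I−A, C_ij = (−1)^(i+j)·(minor ij) (rows/columns in the sector order above):
  C_11 = (0.80)(0.75) − (-0.10)(-0.40) = 0.5600
  C_12 = −[(-0.25)(0.75) − (-0.10)(-0.20)] = 0.2075
  C_13 = (-0.25)(-0.40) − (0.80)(-0.20) = 0.2600
  C_21 = −[(-0.15)(0.75) − (-0.40)(-0.40)] = 0.2725
  C_22 = (0.95)(0.75) − (-0.40)(-0.20) = 0.6325
  C_23 = −[(0.95)(-0.40) − (-0.15)(-0.20)] = 0.4100
  C_31 = (-0.15)(-0.10) − (-0.40)(0.80) = 0.3350
  C_32 = −[(0.95)(-0.10) − (-0.40)(-0.25)] = 0.1950
  C_33 = (0.95)(0.80) − (-0.15)(-0.25) = 0.7225
det(I−A) = Σ_j (I−A)_1j·C_1j = (0.95)(0.5600) + (-0.15)(0.2075) + (-0.40)(0.2600) = 0.396875
adj(I−A) = Cᵀ =
  [ 0.5600   0.2725   0.3350]
  [ 0.2075   0.6325   0.1950]
  [ 0.2600   0.4100   0.7225]
(I − A)⁻¹ = adj(I−A) / det(I−A) ≈
  [   1.41102     0.68661     0.84409]
  [   0.52283     1.59370     0.49134]
  [   0.65512     1.03307     1.82047]
The output multiplier for sector j is the column-j sum of the Leontief inverse (I − A)⁻¹ = adj(I−A) / det(I−A).
Column 3 of adj(I−A): (0.3350, 0.1950, 0.7225); det(I−A) = 0.396875.
m_3 = (0.3350 + 0.1950 + 0.7225) / 0.396875 = 1.2525 / 0.396875 ≈ 3.1559.

m_3 = 3.1559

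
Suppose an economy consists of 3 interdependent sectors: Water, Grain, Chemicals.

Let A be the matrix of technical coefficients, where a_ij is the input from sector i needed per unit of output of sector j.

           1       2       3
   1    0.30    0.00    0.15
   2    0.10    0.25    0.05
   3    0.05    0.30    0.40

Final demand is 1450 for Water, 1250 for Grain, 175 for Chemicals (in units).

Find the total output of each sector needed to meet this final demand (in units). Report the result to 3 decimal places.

x_1 = 2400.637, x_2 = 2089.172, x_3 = 1536.306

I − A =
  [   0.70     0.00    -0.15]
  [  -0.10     0.75    -0.05]
  [  -0.05    -0.30     0.60]
Cofactors of I−A, C_ij = (−1)^(i+j)·(minor ij) (rows/columns in the sector order above):
  C_11 = (0.75)(0.60) − (-0.05)(-0.30) = 0.4350
  C_12 = −[(-0.10)(0.60) − (-0.05)(-0.05)] = 0.0625
  C_13 = (-0.10)(-0.30) − (0.75)(-0.05) = 0.0675
  C_21 = −[(0.00)(0.60) − (-0.15)(-0.30)] = 0.0450
  C_22 = (0.70)(0.60) − (-0.15)(-0.05) = 0.4125
  C_23 = −[(0.70)(-0.30) − (0.00)(-0.05)] = 0.2100
  C_31 = (0.00)(-0.05) − (-0.15)(0.75) = 0.1125
  C_32 = −[(0.70)(-0.05) − (-0.15)(-0.10)] = 0.0500
  C_33 = (0.70)(0.75) − (0.00)(-0.10) = 0.5250
det(I−A) = Σ_j (I−A)_1j·C_1j = (0.70)(0.4350) + (0.00)(0.0625) + (-0.15)(0.0675) = 0.294375
adj(I−A) = Cᵀ =
  [ 0.4350   0.0450   0.1125]
  [ 0.0625   0.4125   0.0500]
  [ 0.0675   0.2100   0.5250]
(I − A)⁻¹ = adj(I−A) / det(I−A) ≈
  [   1.4777     0.1529     0.3822]
  [   0.2123     1.4013     0.1699]
  [   0.2293     0.7134     1.7834]
x = (I − A)⁻¹ d = adj(I−A)·d / det(I−A), with det(I−A) = 0.294375:
  x_1 = (0.4350·1450 + 0.0450·1250 + 0.1125·175) / 0.294375 = 706.6875 / 0.294375 ≈ 2400.637
  x_2 = (0.0625·1450 + 0.4125·1250 + 0.0500·175) / 0.294375 = 615.00 / 0.294375 ≈ 2089.172
  x_3 = (0.0675·1450 + 0.2100·1250 + 0.5250·175) / 0.294375 = 452.25 / 0.294375 ≈ 1536.306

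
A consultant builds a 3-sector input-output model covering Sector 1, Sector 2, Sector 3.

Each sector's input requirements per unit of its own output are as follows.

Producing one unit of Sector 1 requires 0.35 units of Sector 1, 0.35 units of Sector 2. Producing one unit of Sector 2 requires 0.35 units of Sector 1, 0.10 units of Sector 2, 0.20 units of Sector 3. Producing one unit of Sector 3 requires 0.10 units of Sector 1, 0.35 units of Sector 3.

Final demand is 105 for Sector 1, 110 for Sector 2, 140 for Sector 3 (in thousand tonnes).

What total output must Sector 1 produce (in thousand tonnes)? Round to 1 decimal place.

x_1 = 344.8

I − A =
  [   0.65    -0.35    -0.10]
  [  -0.35     0.90     0.00]
  [   0.00    -0.20     0.65]
Cofactors of I−A, C_ij = (−1)^(i+j)·(minor ij) (rows/columns in the sector order above):
  C_11 = (0.90)(0.65) − (0.00)(-0.20) = 0.5850
  C_12 = −[(-0.35)(0.65) − (0.00)(0.00)] = 0.2275
  C_13 = (-0.35)(-0.20) − (0.90)(0.00) = 0.0700
  C_21 = −[(-0.35)(0.65) − (-0.10)(-0.20)] = 0.2475
  C_22 = (0.65)(0.65) − (-0.10)(0.00) = 0.4225
  C_23 = −[(0.65)(-0.20) − (-0.35)(0.00)] = 0.1300
  C_31 = (-0.35)(0.00) − (-0.10)(0.90) = 0.0900
  C_32 = −[(0.65)(0.00) − (-0.10)(-0.35)] = 0.0350
  C_33 = (0.65)(0.90) − (-0.35)(-0.35) = 0.4625
det(I−A) = Σ_j (I−A)_1j·C_1j = (0.65)(0.5850) + (-0.35)(0.2275) + (-0.10)(0.0700) = 0.293625
adj(I−A) = Cᵀ =
  [ 0.5850   0.2475   0.0900]
  [ 0.2275   0.4225   0.0350]
  [ 0.0700   0.1300   0.4625]
(I − A)⁻¹ = adj(I−A) / det(I−A) ≈
  [   1.9923     0.8429     0.3065]
  [   0.7748     1.4389     0.1192]
  [   0.2384     0.4427     1.5751]
x = (I − A)⁻¹ d = adj(I−A)·d / det(I−A), with det(I−A) = 0.293625:
  x_1 = (0.5850·105 + 0.2475·110 + 0.0900·140) / 0.293625 = 101.25 / 0.293625 ≈ 344.8
  x_2 = (0.2275·105 + 0.4225·110 + 0.0350·140) / 0.293625 = 75.2625 / 0.293625 ≈ 256.3
  x_3 = (0.0700·105 + 0.1300·110 + 0.4625·140) / 0.293625 = 86.40 / 0.293625 ≈ 294.3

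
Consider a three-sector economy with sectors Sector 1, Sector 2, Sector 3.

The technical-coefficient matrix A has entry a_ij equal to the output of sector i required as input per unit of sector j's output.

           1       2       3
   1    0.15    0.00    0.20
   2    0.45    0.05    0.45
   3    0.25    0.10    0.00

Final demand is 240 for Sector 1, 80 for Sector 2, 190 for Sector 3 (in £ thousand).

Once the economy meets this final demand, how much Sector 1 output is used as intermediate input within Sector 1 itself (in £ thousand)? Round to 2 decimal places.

z_11 = 53.64

I − A =
  [   0.85     0.00    -0.20]
  [  -0.45     0.95    -0.45]
  [  -0.25    -0.10     1.00]
Cofactors of I−A, C_ij = (−1)^(i+j)·(minor ij) (rows/columns in the sector order above):
  C_11 = (0.95)(1.00) − (-0.45)(-0.10) = 0.9050
  C_12 = −[(-0.45)(1.00) − (-0.45)(-0.25)] = 0.5625
  C_13 = (-0.45)(-0.10) − (0.95)(-0.25) = 0.2825
  C_21 = −[(0.00)(1.00) − (-0.20)(-0.10)] = 0.0200
  C_22 = (0.85)(1.00) − (-0.20)(-0.25) = 0.8000
  C_23 = −[(0.85)(-0.10) − (0.00)(-0.25)] = 0.0850
  C_31 = (0.00)(-0.45) − (-0.20)(0.95) = 0.1900
  C_32 = −[(0.85)(-0.45) − (-0.20)(-0.45)] = 0.4725
  C_33 = (0.85)(0.95) − (0.00)(-0.45) = 0.8075
det(I−A) = Σ_j (I−A)_1j·C_1j = (0.85)(0.9050) + (0.00)(0.5625) + (-0.20)(0.2825) = 0.71275
adj(I−A) = Cᵀ =
  [ 0.9050   0.0200   0.1900]
  [ 0.5625   0.8000   0.4725]
  [ 0.2825   0.0850   0.8075]
(I − A)⁻¹ = adj(I−A) / det(I−A) ≈
  [   1.2697     0.0281     0.2666]
  [   0.7892     1.1224     0.6629]
  [   0.3964     0.1193     1.1329]
First solve x = (I − A)⁻¹ d = adj(I−A)·d / det(I−A); in particular x_1 = (0.9050·240 + 0.0200·80 + 0.1900·190) / 0.71275 = 254.90 / 0.71275 ≈ 357.6289.
Intermediate flow from 1 to 1: z_11 = a_11 · x_1 = 0.15 × 254.90 / 0.71275 = 38.235 / 0.71275 ≈ 53.64.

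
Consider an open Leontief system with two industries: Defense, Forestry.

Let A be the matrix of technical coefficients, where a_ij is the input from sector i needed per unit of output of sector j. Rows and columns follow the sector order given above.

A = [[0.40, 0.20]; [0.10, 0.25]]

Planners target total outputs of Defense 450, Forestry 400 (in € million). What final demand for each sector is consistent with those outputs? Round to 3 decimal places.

I − A =
  [   0.60    -0.20]
  [  -0.10     0.75]
d = (I − A) x:
  d_D = (+0.60)·450 + (-0.20)·400 = 190.000
  d_F = (-0.10)·450 + (+0.75)·400 = 255.000

d_D = 190.000, d_F = 255.000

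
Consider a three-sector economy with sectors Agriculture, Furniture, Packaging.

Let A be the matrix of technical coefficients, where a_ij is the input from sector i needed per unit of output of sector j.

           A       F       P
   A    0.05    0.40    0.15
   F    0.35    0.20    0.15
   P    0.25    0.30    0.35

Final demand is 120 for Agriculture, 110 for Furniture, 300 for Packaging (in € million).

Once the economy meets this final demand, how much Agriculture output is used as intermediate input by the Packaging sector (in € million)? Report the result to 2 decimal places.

I − A =
  [   0.95    -0.40    -0.15]
  [  -0.35     0.80    -0.15]
  [  -0.25    -0.30     0.65]
Cofactors of I−A, C_ij = (−1)^(i+j)·(minor ij) (rows/columns in the sector order above):
  C_11 = (0.80)(0.65) − (-0.15)(-0.30) = 0.4750
  C_12 = −[(-0.35)(0.65) − (-0.15)(-0.25)] = 0.2650
  C_13 = (-0.35)(-0.30) − (0.80)(-0.25) = 0.3050
  C_21 = −[(-0.40)(0.65) − (-0.15)(-0.30)] = 0.3050
  C_22 = (0.95)(0.65) − (-0.15)(-0.25) = 0.5800
  C_23 = −[(0.95)(-0.30) − (-0.40)(-0.25)] = 0.3850
  C_31 = (-0.40)(-0.15) − (-0.15)(0.80) = 0.1800
  C_32 = −[(0.95)(-0.15) − (-0.15)(-0.35)] = 0.1950
  C_33 = (0.95)(0.80) − (-0.40)(-0.35) = 0.6200
det(I−A) = Σ_j (I−A)_1j·C_1j = (0.95)(0.4750) + (-0.40)(0.2650) + (-0.15)(0.3050) = 0.2995
adj(I−A) = Cᵀ =
  [ 0.4750   0.3050   0.1800]
  [ 0.2650   0.5800   0.1950]
  [ 0.3050   0.3850   0.6200]
(I − A)⁻¹ = adj(I−A) / det(I−A) ≈
  [   1.5860     1.0184     0.6010]
  [   0.8848     1.9366     0.6511]
  [   1.0184     1.2855     2.0701]
First solve x = (I − A)⁻¹ d = adj(I−A)·d / det(I−A); in particular x_P = (0.3050·120 + 0.3850·110 + 0.6200·300) / 0.2995 = 264.95 / 0.2995 ≈ 884.6411.
Intermediate flow from A to P: z_AP = a_AP · x_P = 0.15 × 264.95 / 0.2995 = 39.7425 / 0.2995 ≈ 132.70.

z_AP = 132.70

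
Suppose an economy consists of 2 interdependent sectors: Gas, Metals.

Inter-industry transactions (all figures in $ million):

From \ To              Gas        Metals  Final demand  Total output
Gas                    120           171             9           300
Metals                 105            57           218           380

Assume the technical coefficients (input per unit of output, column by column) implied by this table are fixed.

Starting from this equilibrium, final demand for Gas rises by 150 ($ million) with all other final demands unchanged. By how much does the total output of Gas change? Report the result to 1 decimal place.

Δx_G = 361.7

Technical coefficients a_ij = z_ij / X_j:
  a_GG = 120/300 = 0.40, a_MG = 105/300 = 0.35
  a_GM = 171/380 = 0.45, a_MM = 57/380 = 0.15
I − A =
  [   0.60    -0.45]
  [  -0.35     0.85]
det(I−A) = (0.60)(0.85) − (-0.45)(-0.35) = 0.3525
adj(I−A) = [[0.85, 0.45], [0.35, 0.60]]
(I − A)⁻¹ = adj(I−A) / det(I−A) ≈
  [   2.4113     1.2766]
  [   0.9929     1.7021]
Δx = (I − A)⁻¹ Δd with Δd having +150 in the Gas component and 0 elsewhere.
So Δx_G = L_GG · (+150), where L_GG = adj(I−A)_GG / det(I−A) = 0.85 / 0.3525.
Δx_G = 0.85 × (+150) / 0.3525 = 127.50 / 0.3525 ≈ 361.7.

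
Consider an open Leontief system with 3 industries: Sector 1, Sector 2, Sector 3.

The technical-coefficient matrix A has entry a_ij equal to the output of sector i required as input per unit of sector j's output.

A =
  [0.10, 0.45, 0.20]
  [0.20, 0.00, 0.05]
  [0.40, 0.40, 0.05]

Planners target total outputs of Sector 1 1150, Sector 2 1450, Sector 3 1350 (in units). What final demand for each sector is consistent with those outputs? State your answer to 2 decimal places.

I − A =
  [   0.90    -0.45    -0.20]
  [  -0.20     1.00    -0.05]
  [  -0.40    -0.40     0.95]
d = (I − A) x:
  d_1 = (+0.90)·1150 + (-0.45)·1450 + (-0.20)·1350 = 112.50
  d_2 = (-0.20)·1150 + (+1.00)·1450 + (-0.05)·1350 = 1152.50
  d_3 = (-0.40)·1150 + (-0.40)·1450 + (+0.95)·1350 = 242.50

d_1 = 112.50, d_2 = 1152.50, d_3 = 242.50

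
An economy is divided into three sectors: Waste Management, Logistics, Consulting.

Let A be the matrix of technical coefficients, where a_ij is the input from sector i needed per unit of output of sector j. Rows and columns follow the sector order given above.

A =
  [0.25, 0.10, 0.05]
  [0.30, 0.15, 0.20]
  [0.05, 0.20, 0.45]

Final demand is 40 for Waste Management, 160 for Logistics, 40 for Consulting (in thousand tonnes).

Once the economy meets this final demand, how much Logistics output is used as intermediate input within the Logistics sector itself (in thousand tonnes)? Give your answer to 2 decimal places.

z_LL = 39.87

I − A =
  [   0.75    -0.10    -0.05]
  [  -0.30     0.85    -0.20]
  [  -0.05    -0.20     0.55]
Cofactors of I−A, C_ij = (−1)^(i+j)·(minor ij) (rows/columns in the sector order above):
  C_11 = (0.85)(0.55) − (-0.20)(-0.20) = 0.4275
  C_12 = −[(-0.30)(0.55) − (-0.20)(-0.05)] = 0.1750
  C_13 = (-0.30)(-0.20) − (0.85)(-0.05) = 0.1025
  C_21 = −[(-0.10)(0.55) − (-0.05)(-0.20)] = 0.0650
  C_22 = (0.75)(0.55) − (-0.05)(-0.05) = 0.4100
  C_23 = −[(0.75)(-0.20) − (-0.10)(-0.05)] = 0.1550
  C_31 = (-0.10)(-0.20) − (-0.05)(0.85) = 0.0625
  C_32 = −[(0.75)(-0.20) − (-0.05)(-0.30)] = 0.1650
  C_33 = (0.75)(0.85) − (-0.10)(-0.30) = 0.6075
det(I−A) = Σ_j (I−A)_1j·C_1j = (0.75)(0.4275) + (-0.10)(0.1750) + (-0.05)(0.1025) = 0.2980
adj(I−A) = Cᵀ =
  [ 0.4275   0.0650   0.0625]
  [ 0.1750   0.4100   0.1650]
  [ 0.1025   0.1550   0.6075]
(I − A)⁻¹ = adj(I−A) / det(I−A) ≈
  [   1.4346     0.2181     0.2097]
  [   0.5872     1.3758     0.5537]
  [   0.3440     0.5201     2.0386]
First solve x = (I − A)⁻¹ d = adj(I−A)·d / det(I−A); in particular x_L = (0.1750·40 + 0.4100·160 + 0.1650·40) / 0.2980 = 79.20 / 0.2980 ≈ 265.7718.
Intermediate flow from L to L: z_LL = a_LL · x_L = 0.15 × 79.20 / 0.2980 = 11.88 / 0.2980 ≈ 39.87.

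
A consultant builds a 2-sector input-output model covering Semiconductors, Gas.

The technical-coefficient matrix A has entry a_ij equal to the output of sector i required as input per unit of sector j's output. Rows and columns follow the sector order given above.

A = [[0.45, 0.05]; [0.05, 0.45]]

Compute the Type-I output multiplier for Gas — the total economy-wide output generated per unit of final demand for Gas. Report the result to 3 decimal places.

I − A =
  [   0.55    -0.05]
  [  -0.05     0.55]
det(I−A) = (0.55)(0.55) − (-0.05)(-0.05) = 0.3000
adj(I−A) = [[0.55, 0.05], [0.05, 0.55]]
(I − A)⁻¹ = adj(I−A) / det(I−A) ≈
  [   1.8333     0.1667]
  [   0.1667     1.8333]
The output multiplier for sector j is the column-j sum of the Leontief inverse (I − A)⁻¹ = adj(I−A) / det(I−A).
Column 2 of adj(I−A): (0.05, 0.55); det(I−A) = 0.3000.
m_2 = (0.05 + 0.55) / 0.3000 = 0.60 / 0.3000 = 2.000.

m_2 = 2.000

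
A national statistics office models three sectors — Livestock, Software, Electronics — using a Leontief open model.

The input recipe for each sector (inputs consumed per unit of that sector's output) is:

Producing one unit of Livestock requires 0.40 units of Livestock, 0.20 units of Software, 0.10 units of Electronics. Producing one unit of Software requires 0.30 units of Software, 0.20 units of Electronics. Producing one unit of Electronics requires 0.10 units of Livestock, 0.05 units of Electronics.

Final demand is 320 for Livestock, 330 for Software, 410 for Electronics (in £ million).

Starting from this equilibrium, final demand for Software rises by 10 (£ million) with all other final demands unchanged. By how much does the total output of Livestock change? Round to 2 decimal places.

I − A =
  [   0.60     0.00    -0.10]
  [  -0.20     0.70     0.00]
  [  -0.10    -0.20     0.95]
Cofactors of I−A, C_ij = (−1)^(i+j)·(minor ij) (rows/columns in the sector order above):
  C_11 = (0.70)(0.95) − (0.00)(-0.20) = 0.6650
  C_12 = −[(-0.20)(0.95) − (0.00)(-0.10)] = 0.1900
  C_13 = (-0.20)(-0.20) − (0.70)(-0.10) = 0.1100
  C_21 = −[(0.00)(0.95) − (-0.10)(-0.20)] = 0.0200
  C_22 = (0.60)(0.95) − (-0.10)(-0.10) = 0.5600
  C_23 = −[(0.60)(-0.20) − (0.00)(-0.10)] = 0.1200
  C_31 = (0.00)(0.00) − (-0.10)(0.70) = 0.0700
  C_32 = −[(0.60)(0.00) − (-0.10)(-0.20)] = 0.0200
  C_33 = (0.60)(0.70) − (0.00)(-0.20) = 0.4200
det(I−A) = Σ_j (I−A)_1j·C_1j = (0.60)(0.6650) + (0.00)(0.1900) + (-0.10)(0.1100) = 0.3880
adj(I−A) = Cᵀ =
  [ 0.6650   0.0200   0.0700]
  [ 0.1900   0.5600   0.0200]
  [ 0.1100   0.1200   0.4200]
(I − A)⁻¹ = adj(I−A) / det(I−A) ≈
  [   1.7139     0.0515     0.1804]
  [   0.4897     1.4433     0.0515]
  [   0.2835     0.3093     1.0825]
Δx = (I − A)⁻¹ Δd with Δd having +10 in the Software component and 0 elsewhere.
So Δx_L = L_LS · (+10), where L_LS = adj(I−A)_LS / det(I−A) = 0.0200 / 0.3880.
Δx_L = 0.0200 × (+10) / 0.3880 = 0.20 / 0.3880 ≈ 0.52.

Δx_L = 0.52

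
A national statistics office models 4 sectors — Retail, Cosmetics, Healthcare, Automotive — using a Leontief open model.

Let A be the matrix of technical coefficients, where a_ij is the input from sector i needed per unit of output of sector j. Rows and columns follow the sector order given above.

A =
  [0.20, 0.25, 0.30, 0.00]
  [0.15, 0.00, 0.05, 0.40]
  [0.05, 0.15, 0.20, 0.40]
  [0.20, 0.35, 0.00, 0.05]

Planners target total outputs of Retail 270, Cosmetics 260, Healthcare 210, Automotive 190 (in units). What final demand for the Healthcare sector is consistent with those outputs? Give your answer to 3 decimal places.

d_3 = 39.500

I − A =
  [   0.80    -0.25    -0.30     0.00]
  [  -0.15     1.00    -0.05    -0.40]
  [  -0.05    -0.15     0.80    -0.40]
  [  -0.20    -0.35     0.00     0.95]
d = (I − A) x:
  d_1 = (+0.80)·270 + (-0.25)·260 + (-0.30)·210 + (+0.00)·190 = 88.000
  d_2 = (-0.15)·270 + (+1.00)·260 + (-0.05)·210 + (-0.40)·190 = 133.000
  d_3 = (-0.05)·270 + (-0.15)·260 + (+0.80)·210 + (-0.40)·190 = 39.500
  d_4 = (-0.20)·270 + (-0.35)·260 + (+0.00)·210 + (+0.95)·190 = 35.500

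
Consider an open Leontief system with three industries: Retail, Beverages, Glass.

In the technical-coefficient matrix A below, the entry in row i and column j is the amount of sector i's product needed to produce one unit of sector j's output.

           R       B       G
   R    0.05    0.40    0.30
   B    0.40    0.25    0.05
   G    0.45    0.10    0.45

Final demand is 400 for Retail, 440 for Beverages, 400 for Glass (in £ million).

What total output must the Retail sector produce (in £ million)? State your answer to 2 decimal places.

I − A =
  [   0.95    -0.40    -0.30]
  [  -0.40     0.75    -0.05]
  [  -0.45    -0.10     0.55]
Cofactors of I−A, C_ij = (−1)^(i+j)·(minor ij) (rows/columns in the sector order above):
  C_11 = (0.75)(0.55) − (-0.05)(-0.10) = 0.4075
  C_12 = −[(-0.40)(0.55) − (-0.05)(-0.45)] = 0.2425
  C_13 = (-0.40)(-0.10) − (0.75)(-0.45) = 0.3775
  C_21 = −[(-0.40)(0.55) − (-0.30)(-0.10)] = 0.2500
  C_22 = (0.95)(0.55) − (-0.30)(-0.45) = 0.3875
  C_23 = −[(0.95)(-0.10) − (-0.40)(-0.45)] = 0.2750
  C_31 = (-0.40)(-0.05) − (-0.30)(0.75) = 0.2450
  C_32 = −[(0.95)(-0.05) − (-0.30)(-0.40)] = 0.1675
  C_33 = (0.95)(0.75) − (-0.40)(-0.40) = 0.5525
det(I−A) = Σ_j (I−A)_1j·C_1j = (0.95)(0.4075) + (-0.40)(0.2425) + (-0.30)(0.3775) = 0.176875
adj(I−A) = Cᵀ =
  [ 0.4075   0.2500   0.2450]
  [ 0.2425   0.3875   0.1675]
  [ 0.3775   0.2750   0.5525]
(I − A)⁻¹ = adj(I−A) / det(I−A) ≈
  [   2.3039     1.4134     1.3852]
  [   1.3710     2.1908     0.9470]
  [   2.1343     1.5548     3.1237]
x = (I − A)⁻¹ d = adj(I−A)·d / det(I−A), with det(I−A) = 0.176875:
  x_R = (0.4075·400 + 0.2500·440 + 0.2450·400) / 0.176875 = 371.00 / 0.176875 ≈ 2097.53
  x_B = (0.2425·400 + 0.3875·440 + 0.1675·400) / 0.176875 = 334.50 / 0.176875 ≈ 1891.17
  x_G = (0.3775·400 + 0.2750·440 + 0.5525·400) / 0.176875 = 493.00 / 0.176875 ≈ 2787.28

x_R = 2097.53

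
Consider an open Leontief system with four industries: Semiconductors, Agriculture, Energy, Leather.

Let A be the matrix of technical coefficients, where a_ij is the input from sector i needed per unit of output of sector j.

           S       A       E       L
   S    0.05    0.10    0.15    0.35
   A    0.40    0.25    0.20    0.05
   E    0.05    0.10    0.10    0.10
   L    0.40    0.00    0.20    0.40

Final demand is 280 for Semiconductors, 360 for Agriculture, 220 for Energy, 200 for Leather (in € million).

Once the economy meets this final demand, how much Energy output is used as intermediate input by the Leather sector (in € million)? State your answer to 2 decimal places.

I − A =
  [   0.95    -0.10    -0.15    -0.35]
  [  -0.40     0.75    -0.20    -0.05]
  [  -0.05    -0.10     0.90    -0.10]
  [  -0.40     0.00    -0.20     0.60]
Compute the cofactors C_ij = (−1)^(i+j)·(3×3 minor ij) of I−A; the adjugate is their transpose:
adj(I−A) = Cᵀ =
  [ 0.377000   0.068000   0.133000   0.247750]
  [ 0.240500   0.354000   0.162500   0.196875]
  [ 0.078500   0.050000   0.296500   0.099375]
  [ 0.277500   0.062000   0.187500   0.573625]
det(I−A) = Σ_j (I−A)_1j·C_1j = (0.95)(0.377000) + (-0.10)(0.240500) + (-0.15)(0.078500) + (-0.35)(0.277500) = 0.2252
(I − A)⁻¹ = adj(I−A) / det(I−A) ≈
  [   1.6741     0.3020     0.5906     1.1001]
  [   1.0679     1.5719     0.7216     0.8742]
  [   0.3486     0.2220     1.3166     0.4413]
  [   1.2322     0.2753     0.8326     2.5472]
First solve x = (I − A)⁻¹ d = adj(I−A)·d / det(I−A); in particular x_L = (0.277500·280 + 0.062000·360 + 0.187500·220 + 0.573625·200) / 0.2252 = 255.995 / 0.2252 ≈ 1136.7451.
Intermediate flow from E to L: z_EL = a_EL · x_L = 0.10 × 255.995 / 0.2252 = 25.5995 / 0.2252 ≈ 113.67.

z_EL = 113.67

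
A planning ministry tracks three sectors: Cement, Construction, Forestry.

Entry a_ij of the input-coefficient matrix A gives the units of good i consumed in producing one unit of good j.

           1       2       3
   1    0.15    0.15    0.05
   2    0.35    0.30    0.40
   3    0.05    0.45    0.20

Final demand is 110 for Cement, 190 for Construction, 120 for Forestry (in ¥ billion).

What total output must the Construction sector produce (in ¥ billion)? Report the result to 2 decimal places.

x_2 = 762.46

I − A =
  [   0.85    -0.15    -0.05]
  [  -0.35     0.70    -0.40]
  [  -0.05    -0.45     0.80]
Cofactors of I−A, C_ij = (−1)^(i+j)·(minor ij) (rows/columns in the sector order above):
  C_11 = (0.70)(0.80) − (-0.40)(-0.45) = 0.3800
  C_12 = −[(-0.35)(0.80) − (-0.40)(-0.05)] = 0.3000
  C_13 = (-0.35)(-0.45) − (0.70)(-0.05) = 0.1925
  C_21 = −[(-0.15)(0.80) − (-0.05)(-0.45)] = 0.1425
  C_22 = (0.85)(0.80) − (-0.05)(-0.05) = 0.6775
  C_23 = −[(0.85)(-0.45) − (-0.15)(-0.05)] = 0.3900
  C_31 = (-0.15)(-0.40) − (-0.05)(0.70) = 0.0950
  C_32 = −[(0.85)(-0.40) − (-0.05)(-0.35)] = 0.3575
  C_33 = (0.85)(0.70) − (-0.15)(-0.35) = 0.5425
det(I−A) = Σ_j (I−A)_1j·C_1j = (0.85)(0.3800) + (-0.15)(0.3000) + (-0.05)(0.1925) = 0.268375
adj(I−A) = Cᵀ =
  [ 0.3800   0.1425   0.0950]
  [ 0.3000   0.6775   0.3575]
  [ 0.1925   0.3900   0.5425]
(I − A)⁻¹ = adj(I−A) / det(I−A) ≈
  [   1.4159     0.5310     0.3540]
  [   1.1178     2.5245     1.3321]
  [   0.7173     1.4532     2.0214]
x = (I − A)⁻¹ d = adj(I−A)·d / det(I−A), with det(I−A) = 0.268375:
  x_1 = (0.3800·110 + 0.1425·190 + 0.0950·120) / 0.268375 = 80.275 / 0.268375 ≈ 299.12
  x_2 = (0.3000·110 + 0.6775·190 + 0.3575·120) / 0.268375 = 204.625 / 0.268375 ≈ 762.46
  x_3 = (0.1925·110 + 0.3900·190 + 0.5425·120) / 0.268375 = 160.375 / 0.268375 ≈ 597.58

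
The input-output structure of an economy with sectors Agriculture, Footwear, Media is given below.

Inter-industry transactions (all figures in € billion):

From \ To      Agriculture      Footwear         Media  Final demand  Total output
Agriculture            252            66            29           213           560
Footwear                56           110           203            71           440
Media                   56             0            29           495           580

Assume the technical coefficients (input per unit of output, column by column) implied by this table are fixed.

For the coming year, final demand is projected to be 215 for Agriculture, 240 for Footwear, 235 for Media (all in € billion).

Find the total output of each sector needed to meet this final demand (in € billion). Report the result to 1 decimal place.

x_1 = 565.7, x_2 = 538.7, x_3 = 306.9

Technical coefficients a_ij = z_ij / X_j:
  a_11 = 252/560 = 0.45, a_21 = 56/560 = 0.10, a_31 = 56/560 = 0.10
  a_12 = 66/440 = 0.15, a_22 = 110/440 = 0.25, a_32 = 0/440 = 0.00
  a_13 = 29/580 = 0.05, a_23 = 203/580 = 0.35, a_33 = 29/580 = 0.05
I − A =
  [   0.55    -0.15    -0.05]
  [  -0.10     0.75    -0.35]
  [  -0.10     0.00     0.95]
Cofactors of I−A, C_ij = (−1)^(i+j)·(minor ij) (rows/columns in the sector order above):
  C_11 = (0.75)(0.95) − (-0.35)(0.00) = 0.7125
  C_12 = −[(-0.10)(0.95) − (-0.35)(-0.10)] = 0.1300
  C_13 = (-0.10)(0.00) − (0.75)(-0.10) = 0.0750
  C_21 = −[(-0.15)(0.95) − (-0.05)(0.00)] = 0.1425
  C_22 = (0.55)(0.95) − (-0.05)(-0.10) = 0.5175
  C_23 = −[(0.55)(0.00) − (-0.15)(-0.10)] = 0.0150
  C_31 = (-0.15)(-0.35) − (-0.05)(0.75) = 0.0900
  C_32 = −[(0.55)(-0.35) − (-0.05)(-0.10)] = 0.1975
  C_33 = (0.55)(0.75) − (-0.15)(-0.10) = 0.3975
det(I−A) = Σ_j (I−A)_1j·C_1j = (0.55)(0.7125) + (-0.15)(0.1300) + (-0.05)(0.0750) = 0.368625
adj(I−A) = Cᵀ =
  [ 0.7125   0.1425   0.0900]
  [ 0.1300   0.5175   0.1975]
  [ 0.0750   0.0150   0.3975]
(I − A)⁻¹ = adj(I−A) / det(I−A) ≈
  [   1.9329     0.3866     0.2442]
  [   0.3527     1.4039     0.5358]
  [   0.2035     0.0407     1.0783]
x = (I − A)⁻¹ d = adj(I−A)·d / det(I−A), with det(I−A) = 0.368625:
  x_1 = (0.7125·215 + 0.1425·240 + 0.0900·235) / 0.368625 = 208.5375 / 0.368625 ≈ 565.7
  x_2 = (0.1300·215 + 0.5175·240 + 0.1975·235) / 0.368625 = 198.5625 / 0.368625 ≈ 538.7
  x_3 = (0.0750·215 + 0.0150·240 + 0.3975·235) / 0.368625 = 113.1375 / 0.368625 ≈ 306.9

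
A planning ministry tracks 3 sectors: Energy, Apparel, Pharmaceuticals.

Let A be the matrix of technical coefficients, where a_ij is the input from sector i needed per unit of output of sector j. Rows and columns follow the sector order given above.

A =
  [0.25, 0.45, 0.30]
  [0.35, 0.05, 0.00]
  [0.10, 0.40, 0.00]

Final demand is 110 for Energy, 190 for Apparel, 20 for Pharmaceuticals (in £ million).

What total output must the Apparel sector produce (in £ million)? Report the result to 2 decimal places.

x_2 = 366.15

I − A =
  [   0.75    -0.45    -0.30]
  [  -0.35     0.95     0.00]
  [  -0.10    -0.40     1.00]
Cofactors of I−A, C_ij = (−1)^(i+j)·(minor ij) (rows/columns in the sector order above):
  C_11 = (0.95)(1.00) − (0.00)(-0.40) = 0.9500
  C_12 = −[(-0.35)(1.00) − (0.00)(-0.10)] = 0.3500
  C_13 = (-0.35)(-0.40) − (0.95)(-0.10) = 0.2350
  C_21 = −[(-0.45)(1.00) − (-0.30)(-0.40)] = 0.5700
  C_22 = (0.75)(1.00) − (-0.30)(-0.10) = 0.7200
  C_23 = −[(0.75)(-0.40) − (-0.45)(-0.10)] = 0.3450
  C_31 = (-0.45)(0.00) − (-0.30)(0.95) = 0.2850
  C_32 = −[(0.75)(0.00) − (-0.30)(-0.35)] = 0.1050
  C_33 = (0.75)(0.95) − (-0.45)(-0.35) = 0.5550
det(I−A) = Σ_j (I−A)_1j·C_1j = (0.75)(0.9500) + (-0.45)(0.3500) + (-0.30)(0.2350) = 0.4845
adj(I−A) = Cᵀ =
  [ 0.9500   0.5700   0.2850]
  [ 0.3500   0.7200   0.1050]
  [ 0.2350   0.3450   0.5550]
(I − A)⁻¹ = adj(I−A) / det(I−A) ≈
  [   1.9608     1.1765     0.5882]
  [   0.7224     1.4861     0.2167]
  [   0.4850     0.7121     1.1455]
x = (I − A)⁻¹ d = adj(I−A)·d / det(I−A), with det(I−A) = 0.4845:
  x_1 = (0.9500·110 + 0.5700·190 + 0.2850·20) / 0.4845 = 218.50 / 0.4845 ≈ 450.98
  x_2 = (0.3500·110 + 0.7200·190 + 0.1050·20) / 0.4845 = 177.40 / 0.4845 ≈ 366.15
  x_3 = (0.2350·110 + 0.3450·190 + 0.5550·20) / 0.4845 = 102.50 / 0.4845 ≈ 211.56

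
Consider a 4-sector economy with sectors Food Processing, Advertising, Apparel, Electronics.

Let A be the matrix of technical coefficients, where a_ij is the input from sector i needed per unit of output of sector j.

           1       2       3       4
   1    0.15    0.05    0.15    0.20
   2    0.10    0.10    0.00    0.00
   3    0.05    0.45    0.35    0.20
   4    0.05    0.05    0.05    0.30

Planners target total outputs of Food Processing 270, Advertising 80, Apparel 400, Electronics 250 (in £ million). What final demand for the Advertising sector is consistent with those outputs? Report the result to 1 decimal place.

d_2 = 45.0

I − A =
  [   0.85    -0.05    -0.15    -0.20]
  [  -0.10     0.90     0.00     0.00]
  [  -0.05    -0.45     0.65    -0.20]
  [  -0.05    -0.05    -0.05     0.70]
d = (I − A) x:
  d_1 = (+0.85)·270 + (-0.05)·80 + (-0.15)·400 + (-0.20)·250 = 115.5
  d_2 = (-0.10)·270 + (+0.90)·80 + (+0.00)·400 + (+0.00)·250 = 45.0
  d_3 = (-0.05)·270 + (-0.45)·80 + (+0.65)·400 + (-0.20)·250 = 160.5
  d_4 = (-0.05)·270 + (-0.05)·80 + (-0.05)·400 + (+0.70)·250 = 137.5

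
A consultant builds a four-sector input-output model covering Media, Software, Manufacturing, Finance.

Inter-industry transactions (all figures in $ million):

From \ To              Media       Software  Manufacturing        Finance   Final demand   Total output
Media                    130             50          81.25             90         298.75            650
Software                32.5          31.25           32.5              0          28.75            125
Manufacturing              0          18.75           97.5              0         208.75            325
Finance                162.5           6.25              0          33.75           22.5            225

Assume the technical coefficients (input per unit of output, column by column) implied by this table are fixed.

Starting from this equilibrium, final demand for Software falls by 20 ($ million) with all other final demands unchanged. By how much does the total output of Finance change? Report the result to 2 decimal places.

Δx_4 = -7.63

Technical coefficients a_ij = z_ij / X_j:
  a_11 = 130/650 = 0.20, a_21 = 32.5/650 = 0.05, a_31 = 0/650 = 0.00, a_41 = 162.5/650 = 0.25
  a_12 = 50/125 = 0.40, a_22 = 31.25/125 = 0.25, a_32 = 18.75/125 = 0.15, a_42 = 6.25/125 = 0.05
  a_13 = 81.25/325 = 0.25, a_23 = 32.5/325 = 0.10, a_33 = 97.5/325 = 0.30, a_43 = 0/325 = 0.00
  a_14 = 90/225 = 0.40, a_24 = 0/225 = 0.00, a_34 = 0/225 = 0.00, a_44 = 33.75/225 = 0.15
I − A =
  [   0.80    -0.40    -0.25    -0.40]
  [  -0.05     0.75    -0.10     0.00]
  [   0.00    -0.15     0.70     0.00]
  [  -0.25    -0.05     0.00     0.85]
Compute the cofactors C_ij = (−1)^(i+j)·(3×3 minor ij) of I−A; the adjugate is their transpose:
adj(I−A) = Cᵀ =
  [ 0.433500   0.283875   0.195375   0.204000]
  [ 0.029750   0.406000   0.068625   0.014000]
  [ 0.006375   0.087000   0.417000   0.003000]
  [ 0.129250   0.107375   0.061500   0.392125]
det(I−A) = Σ_j (I−A)_1j·C_1j = (0.80)(0.433500) + (-0.40)(0.029750) + (-0.25)(0.006375) + (-0.40)(0.129250) = 0.28160625
(I − A)⁻¹ = adj(I−A) / det(I−A) ≈
  [   1.5394     1.0081     0.6938     0.7244]
  [   0.1056     1.4417     0.2437     0.0497]
  [   0.0226     0.3089     1.4808     0.0107]
  [   0.4590     0.3813     0.2184     1.3925]
Δx = (I − A)⁻¹ Δd with Δd having -20 in the Software component and 0 elsewhere.
So Δx_4 = L_42 · (-20), where L_42 = adj(I−A)_42 / det(I−A) = 0.107375 / 0.28160625.
Δx_4 = 0.107375 × (-20) / 0.28160625 = -2.1475 / 0.28160625 ≈ -7.63.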